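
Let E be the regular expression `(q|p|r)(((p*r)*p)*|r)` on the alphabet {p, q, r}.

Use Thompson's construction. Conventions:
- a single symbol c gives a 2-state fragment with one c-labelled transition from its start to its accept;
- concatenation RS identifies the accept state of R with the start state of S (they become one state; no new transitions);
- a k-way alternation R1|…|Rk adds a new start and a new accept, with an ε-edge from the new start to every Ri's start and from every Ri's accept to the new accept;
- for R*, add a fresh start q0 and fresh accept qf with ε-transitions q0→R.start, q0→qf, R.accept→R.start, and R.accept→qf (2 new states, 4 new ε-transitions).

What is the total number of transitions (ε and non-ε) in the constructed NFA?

29

By structural recursion:
Each of the 7 symbol leaves contributes 1 transition (1 symbol, 0 ε).
  q|p|r — 9 transitions (3 symbol, 6 ε)
  p* — 5 transitions (1 symbol, 4 ε)
  p*r — 6 transitions (2 symbol, 4 ε)
  (p*r)* — 10 transitions (2 symbol, 8 ε)
  (p*r)*p — 11 transitions (3 symbol, 8 ε)
  ((p*r)*p)* — 15 transitions (3 symbol, 12 ε)
  ((p*r)*p)*|r — 20 transitions (4 symbol, 16 ε)
  (q|p|r)(((p*r)*p)*|r) — 29 transitions (7 symbol, 22 ε)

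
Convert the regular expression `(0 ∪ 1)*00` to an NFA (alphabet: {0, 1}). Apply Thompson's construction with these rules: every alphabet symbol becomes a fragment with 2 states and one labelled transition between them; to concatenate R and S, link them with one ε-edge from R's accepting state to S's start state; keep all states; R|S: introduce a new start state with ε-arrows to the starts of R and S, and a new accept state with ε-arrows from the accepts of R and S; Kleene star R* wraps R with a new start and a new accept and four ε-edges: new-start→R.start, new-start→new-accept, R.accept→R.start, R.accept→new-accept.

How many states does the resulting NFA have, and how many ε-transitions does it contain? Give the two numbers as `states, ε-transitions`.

Bottom-up over the parse tree:
Each of the 4 symbol leaves contributes 2 states and 0 ε-transitions.
  0 ∪ 1 — 6 states, 4 ε-transitions
  (0 ∪ 1)* — 8 states, 8 ε-transitions
  (0 ∪ 1)*00 — 12 states, 10 ε-transitions

12, 10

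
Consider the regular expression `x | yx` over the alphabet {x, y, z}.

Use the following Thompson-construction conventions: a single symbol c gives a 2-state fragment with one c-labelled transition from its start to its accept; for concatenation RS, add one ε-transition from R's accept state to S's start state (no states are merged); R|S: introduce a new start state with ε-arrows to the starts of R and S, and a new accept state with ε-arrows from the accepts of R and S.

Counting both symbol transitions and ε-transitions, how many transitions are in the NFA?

8

Recursing over subexpressions:
Each of the 3 symbol leaves contributes 1 transition (1 symbol, 0 ε).
  yx : 3 transitions (2 symbol, 1 ε)
  x | yx : 8 transitions (3 symbol, 5 ε)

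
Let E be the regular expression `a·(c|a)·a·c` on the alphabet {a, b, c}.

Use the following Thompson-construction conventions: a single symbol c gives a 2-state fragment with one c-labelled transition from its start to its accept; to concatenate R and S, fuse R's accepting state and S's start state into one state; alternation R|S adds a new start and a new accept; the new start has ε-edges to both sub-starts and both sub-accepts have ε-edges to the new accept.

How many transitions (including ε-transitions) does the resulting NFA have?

Recursing over subexpressions:
Each of the 5 symbol leaves contributes 1 transition (1 symbol, 0 ε).
  c|a = 6 transitions (2 symbol, 4 ε)
  a·(c|a)·a·c = 9 transitions (5 symbol, 4 ε)

9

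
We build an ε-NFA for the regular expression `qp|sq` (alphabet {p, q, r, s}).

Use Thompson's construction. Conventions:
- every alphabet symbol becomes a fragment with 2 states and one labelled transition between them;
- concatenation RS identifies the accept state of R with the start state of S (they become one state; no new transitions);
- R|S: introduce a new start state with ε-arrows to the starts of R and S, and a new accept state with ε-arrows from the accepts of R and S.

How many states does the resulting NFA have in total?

8

Building bottom-up:
Each of the 4 symbol leaves contributes a 2-state fragment.
  qp — 3 states
  sq — 3 states
  qp|sq — 8 states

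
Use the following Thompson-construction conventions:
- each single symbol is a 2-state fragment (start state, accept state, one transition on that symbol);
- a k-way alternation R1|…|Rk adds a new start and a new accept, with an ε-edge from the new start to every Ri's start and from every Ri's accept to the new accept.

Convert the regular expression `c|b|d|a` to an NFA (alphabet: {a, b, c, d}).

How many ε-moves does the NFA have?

Building bottom-up:
Each of the 4 symbol leaves contributes 0 ε-transitions.
  c|b|d|a — 8 ε-transitions

8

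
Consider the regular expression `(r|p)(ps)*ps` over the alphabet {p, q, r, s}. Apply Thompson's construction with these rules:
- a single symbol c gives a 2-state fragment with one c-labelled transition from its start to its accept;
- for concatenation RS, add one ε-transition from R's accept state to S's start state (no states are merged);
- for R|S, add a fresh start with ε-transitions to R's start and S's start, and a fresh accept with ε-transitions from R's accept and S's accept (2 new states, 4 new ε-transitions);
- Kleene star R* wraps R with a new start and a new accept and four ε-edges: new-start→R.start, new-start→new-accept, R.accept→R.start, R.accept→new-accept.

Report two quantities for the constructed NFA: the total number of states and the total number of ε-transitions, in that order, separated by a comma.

Per subexpression:
Each of the 6 symbol leaves contributes 2 states and 0 ε-transitions.
  r|p = 6 states, 4 ε-transitions
  ps = 4 states, 1 ε-transition
  (ps)* = 6 states, 5 ε-transitions
  (r|p)(ps)*ps = 16 states, 12 ε-transitions

16, 12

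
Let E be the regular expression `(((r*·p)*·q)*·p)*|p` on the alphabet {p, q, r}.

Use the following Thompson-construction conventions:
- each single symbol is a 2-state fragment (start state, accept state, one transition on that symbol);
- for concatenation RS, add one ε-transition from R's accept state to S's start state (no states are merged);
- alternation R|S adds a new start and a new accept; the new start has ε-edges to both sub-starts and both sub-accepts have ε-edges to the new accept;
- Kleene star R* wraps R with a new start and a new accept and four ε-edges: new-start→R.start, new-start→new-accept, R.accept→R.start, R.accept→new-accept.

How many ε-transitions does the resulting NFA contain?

Recursing over subexpressions:
Each of the 5 symbol leaves contributes 0 ε-transitions.
  r* : 4 ε-transitions
  r*·p : 5 ε-transitions
  (r*·p)* : 9 ε-transitions
  (r*·p)*·q : 10 ε-transitions
  ((r*·p)*·q)* : 14 ε-transitions
  ((r*·p)*·q)*·p : 15 ε-transitions
  (((r*·p)*·q)*·p)* : 19 ε-transitions
  (((r*·p)*·q)*·p)*|p : 23 ε-transitions

23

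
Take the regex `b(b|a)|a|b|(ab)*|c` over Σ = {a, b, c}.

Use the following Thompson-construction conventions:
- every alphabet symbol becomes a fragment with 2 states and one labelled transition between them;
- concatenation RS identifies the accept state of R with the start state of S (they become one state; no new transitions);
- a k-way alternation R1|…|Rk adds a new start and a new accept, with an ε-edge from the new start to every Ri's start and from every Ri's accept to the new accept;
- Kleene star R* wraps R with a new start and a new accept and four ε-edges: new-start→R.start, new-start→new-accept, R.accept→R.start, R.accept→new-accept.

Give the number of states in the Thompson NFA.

20

Bottom-up over the parse tree:
Each of the 8 symbol leaves contributes a 2-state fragment.
  b|a → 6 states
  b(b|a) → 7 states
  ab → 3 states
  (ab)* → 5 states
  b(b|a)|a|b|(ab)*|c → 20 states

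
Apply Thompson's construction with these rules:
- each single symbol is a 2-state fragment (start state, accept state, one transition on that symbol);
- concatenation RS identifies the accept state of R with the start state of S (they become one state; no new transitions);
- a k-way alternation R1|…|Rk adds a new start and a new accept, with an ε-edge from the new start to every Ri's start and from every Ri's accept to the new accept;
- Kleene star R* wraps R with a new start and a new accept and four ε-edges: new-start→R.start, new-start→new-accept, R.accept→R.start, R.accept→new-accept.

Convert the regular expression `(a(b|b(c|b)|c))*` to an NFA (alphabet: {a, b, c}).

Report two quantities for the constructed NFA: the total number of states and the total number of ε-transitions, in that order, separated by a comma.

16, 14

Per subexpression:
Each of the 6 symbol leaves contributes 2 states and 0 ε-transitions.
  c|b : 6 states, 4 ε-transitions
  b(c|b) : 7 states, 4 ε-transitions
  b|b(c|b)|c : 13 states, 10 ε-transitions
  a(b|b(c|b)|c) : 14 states, 10 ε-transitions
  (a(b|b(c|b)|c))* : 16 states, 14 ε-transitions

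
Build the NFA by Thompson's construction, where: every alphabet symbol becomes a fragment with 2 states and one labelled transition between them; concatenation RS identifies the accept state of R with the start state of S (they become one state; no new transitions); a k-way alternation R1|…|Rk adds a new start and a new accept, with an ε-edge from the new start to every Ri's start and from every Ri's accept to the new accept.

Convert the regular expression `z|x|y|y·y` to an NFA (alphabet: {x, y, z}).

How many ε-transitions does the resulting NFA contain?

8

Bottom-up over the parse tree:
Each of the 5 symbol leaves contributes 0 ε-transitions.
  y·y : 0 ε-transitions
  z|x|y|y·y : 8 ε-transitions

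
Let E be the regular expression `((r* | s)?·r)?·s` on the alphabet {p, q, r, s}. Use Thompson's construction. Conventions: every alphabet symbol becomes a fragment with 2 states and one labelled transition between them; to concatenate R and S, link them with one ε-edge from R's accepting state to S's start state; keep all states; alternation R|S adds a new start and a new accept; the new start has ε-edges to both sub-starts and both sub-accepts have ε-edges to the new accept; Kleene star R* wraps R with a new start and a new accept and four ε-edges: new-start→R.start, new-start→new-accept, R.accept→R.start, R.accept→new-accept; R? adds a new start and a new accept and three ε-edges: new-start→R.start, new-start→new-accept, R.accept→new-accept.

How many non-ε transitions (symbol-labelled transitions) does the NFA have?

4

By structural recursion:
Each of the 4 symbol leaves contributes exactly 1 symbol transition.
  r* = 1 symbol transition
  r* | s = 2 symbol transitions
  (r* | s)? = 2 symbol transitions
  (r* | s)?·r = 3 symbol transitions
  ((r* | s)?·r)? = 3 symbol transitions
  ((r* | s)?·r)?·s = 4 symbol transitions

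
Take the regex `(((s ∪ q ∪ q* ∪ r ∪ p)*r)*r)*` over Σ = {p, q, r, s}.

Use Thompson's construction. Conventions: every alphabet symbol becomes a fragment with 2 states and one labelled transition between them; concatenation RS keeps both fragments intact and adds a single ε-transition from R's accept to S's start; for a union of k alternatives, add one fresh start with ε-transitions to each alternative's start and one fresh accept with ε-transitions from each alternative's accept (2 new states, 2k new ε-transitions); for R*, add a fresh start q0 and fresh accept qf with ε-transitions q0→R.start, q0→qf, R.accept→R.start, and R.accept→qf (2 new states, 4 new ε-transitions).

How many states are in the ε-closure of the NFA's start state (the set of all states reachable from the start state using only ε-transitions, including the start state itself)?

Let C(F) = |ε-closure(F.start)| within fragment F, and note whether F accepts ε. Symbol fragments have C = 1 and do not accept ε. Then:
  q* → the star's fresh start ε-reaches both the body's start and the fresh accept: C = 2 + 1 = 3
  s ∪ q ∪ q* ∪ r ∪ p → new start ε-reaches every alternative's start; at least one alternative accepts ε, so the union's new accept is reached too: C = 1 + 1 + 1 + 3 + 1 + 1 + 1 = 9
  (s ∪ q ∪ q* ∪ r ∪ p)* → the star's fresh start ε-reaches both the body's start and the fresh accept: C = 2 + 9 = 11
  (s ∪ q ∪ q* ∪ r ∪ p)*r → the left operand accepts ε, so the closure extends into the next operand (via the concat ε-link); C = 11 + 1 = 12
  ((s ∪ q ∪ q* ∪ r ∪ p)*r)* → new start has ε-edges to the inner start and to the new accept, so C = 2 + 12 = 14
  ((s ∪ q ∪ q* ∪ r ∪ p)*r)*r → C = 14 + 1 = 15 (closure spills across the concat boundary because the left factor accepts ε)
  (((s ∪ q ∪ q* ∪ r ∪ p)*r)*r)* → new start has ε-edges to the inner start and to the new accept, so C = 2 + 15 = 17

17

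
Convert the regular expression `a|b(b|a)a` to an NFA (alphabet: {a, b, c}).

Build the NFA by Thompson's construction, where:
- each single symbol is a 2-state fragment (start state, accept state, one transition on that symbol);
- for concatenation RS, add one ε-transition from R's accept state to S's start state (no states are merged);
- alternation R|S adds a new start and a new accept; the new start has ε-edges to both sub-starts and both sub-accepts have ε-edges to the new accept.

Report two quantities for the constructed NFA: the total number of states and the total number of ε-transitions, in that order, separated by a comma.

Recursing over subexpressions:
Each of the 5 symbol leaves contributes 2 states and 0 ε-transitions.
  b|a : 6 states, 4 ε-transitions
  b(b|a)a : 10 states, 6 ε-transitions
  a|b(b|a)a : 14 states, 10 ε-transitions

14, 10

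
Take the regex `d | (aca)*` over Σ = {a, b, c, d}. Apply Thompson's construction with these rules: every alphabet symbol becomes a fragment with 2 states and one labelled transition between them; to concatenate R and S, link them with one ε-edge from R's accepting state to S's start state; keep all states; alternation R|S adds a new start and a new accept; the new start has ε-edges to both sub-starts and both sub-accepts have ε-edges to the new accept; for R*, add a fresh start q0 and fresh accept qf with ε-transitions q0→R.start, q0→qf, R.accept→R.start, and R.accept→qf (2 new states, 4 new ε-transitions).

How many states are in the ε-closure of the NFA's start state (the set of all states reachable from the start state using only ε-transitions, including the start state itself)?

6

Work bottom-up. For each fragment F, track |ε-closure(F.start)| and whether F's accept lies in that closure (i.e. whether F accepts ε). A single-symbol fragment has closure size 1 and does not accept ε.
  aca — |closure| equals the left operand's closure size = 1 (its accept is not ε-reachable, so the closure stops there)
  (aca)* — new start has ε-edges to the inner start and to the new accept, so |closure| = 2 + 1 = 3
  d | (aca)* — new start ε-reaches every alternative's start; at least one alternative accepts ε, so the union's new accept is reached too: |closure| = 1 + 1 + 3 + 1 = 6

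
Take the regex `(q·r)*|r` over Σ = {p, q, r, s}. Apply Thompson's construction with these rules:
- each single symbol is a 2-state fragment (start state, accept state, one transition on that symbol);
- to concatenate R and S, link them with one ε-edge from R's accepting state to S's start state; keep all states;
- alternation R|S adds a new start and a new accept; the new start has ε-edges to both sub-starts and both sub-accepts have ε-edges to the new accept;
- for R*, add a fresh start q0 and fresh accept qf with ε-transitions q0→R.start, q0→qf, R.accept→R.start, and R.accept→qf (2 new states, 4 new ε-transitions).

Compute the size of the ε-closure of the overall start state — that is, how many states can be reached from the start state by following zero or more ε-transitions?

6

Compute the ε-closure size of each fragment's start state recursively; a symbol fragment's start has no outgoing ε-edge, so its closure is just itself (size 1).
  q·r — same as the first factor's closure: C = 1
  (q·r)* — new start has ε-edges to the inner start and to the new accept, so C = 2 + 1 = 3
  (q·r)*|r — new start ε-reaches every alternative's start; at least one alternative accepts ε, so the union's new accept is reached too: C = 1 + 3 + 1 + 1 = 6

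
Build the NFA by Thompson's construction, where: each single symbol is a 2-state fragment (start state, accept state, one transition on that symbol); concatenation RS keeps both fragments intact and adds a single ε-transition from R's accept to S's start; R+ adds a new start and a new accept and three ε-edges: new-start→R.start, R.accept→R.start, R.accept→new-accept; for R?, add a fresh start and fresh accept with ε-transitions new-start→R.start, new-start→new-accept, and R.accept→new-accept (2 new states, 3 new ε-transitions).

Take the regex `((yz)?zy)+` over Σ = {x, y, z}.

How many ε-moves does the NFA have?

Recursing over subexpressions:
Each of the 4 symbol leaves contributes 0 ε-transitions.
  yz = 1 ε-transition
  (yz)? = 4 ε-transitions
  (yz)?zy = 6 ε-transitions
  ((yz)?zy)+ = 9 ε-transitions

9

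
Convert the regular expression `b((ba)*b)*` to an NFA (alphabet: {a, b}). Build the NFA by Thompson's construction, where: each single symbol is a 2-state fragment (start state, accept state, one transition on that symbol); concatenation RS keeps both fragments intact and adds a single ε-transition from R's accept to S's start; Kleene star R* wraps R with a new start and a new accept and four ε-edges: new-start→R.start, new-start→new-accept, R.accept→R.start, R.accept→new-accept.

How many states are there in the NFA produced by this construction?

12

Per subexpression:
Each of the 4 symbol leaves contributes a 2-state fragment.
  ba → 4 states
  (ba)* → 6 states
  (ba)*b → 8 states
  ((ba)*b)* → 10 states
  b((ba)*b)* → 12 states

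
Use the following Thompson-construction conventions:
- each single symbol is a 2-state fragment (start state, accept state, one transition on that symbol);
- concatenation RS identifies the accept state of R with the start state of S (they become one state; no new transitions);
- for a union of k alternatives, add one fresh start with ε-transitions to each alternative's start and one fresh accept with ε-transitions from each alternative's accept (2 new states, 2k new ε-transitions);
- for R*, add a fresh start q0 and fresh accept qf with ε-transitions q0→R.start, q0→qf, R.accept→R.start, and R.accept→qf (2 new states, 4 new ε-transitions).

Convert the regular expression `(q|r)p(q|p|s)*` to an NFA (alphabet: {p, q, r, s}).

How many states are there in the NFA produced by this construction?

16

Per subexpression:
Each of the 6 symbol leaves contributes a 2-state fragment.
  q|r — 6 states
  q|p|s — 8 states
  (q|p|s)* — 10 states
  (q|r)p(q|p|s)* — 16 states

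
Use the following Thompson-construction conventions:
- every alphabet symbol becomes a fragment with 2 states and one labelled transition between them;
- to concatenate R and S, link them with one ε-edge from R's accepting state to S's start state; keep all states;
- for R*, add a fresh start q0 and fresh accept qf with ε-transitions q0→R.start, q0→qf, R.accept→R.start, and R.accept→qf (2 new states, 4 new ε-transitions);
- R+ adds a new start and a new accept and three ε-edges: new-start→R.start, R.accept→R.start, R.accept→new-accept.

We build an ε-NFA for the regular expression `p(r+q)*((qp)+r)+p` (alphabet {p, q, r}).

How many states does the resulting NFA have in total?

Building bottom-up:
Each of the 7 symbol leaves contributes a 2-state fragment.
  r+ : 4 states
  r+q : 6 states
  (r+q)* : 8 states
  qp : 4 states
  (qp)+ : 6 states
  (qp)+r : 8 states
  ((qp)+r)+ : 10 states
  p(r+q)*((qp)+r)+p : 22 states

22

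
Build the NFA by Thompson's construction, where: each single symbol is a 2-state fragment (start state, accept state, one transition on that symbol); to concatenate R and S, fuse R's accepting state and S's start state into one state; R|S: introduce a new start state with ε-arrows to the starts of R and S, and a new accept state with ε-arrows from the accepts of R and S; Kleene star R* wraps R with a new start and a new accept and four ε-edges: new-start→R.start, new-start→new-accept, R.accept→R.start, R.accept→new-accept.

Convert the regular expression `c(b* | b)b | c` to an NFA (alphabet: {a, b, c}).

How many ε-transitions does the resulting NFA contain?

By structural recursion:
Each of the 5 symbol leaves contributes 0 ε-transitions.
  b* → 4 ε-transitions
  b* | b → 8 ε-transitions
  c(b* | b)b → 8 ε-transitions
  c(b* | b)b | c → 12 ε-transitions

12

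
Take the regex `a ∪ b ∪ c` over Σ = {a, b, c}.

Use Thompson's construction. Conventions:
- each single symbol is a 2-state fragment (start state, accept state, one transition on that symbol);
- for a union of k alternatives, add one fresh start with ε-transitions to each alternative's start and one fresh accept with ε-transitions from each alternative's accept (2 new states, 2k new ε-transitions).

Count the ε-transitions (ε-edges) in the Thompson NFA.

6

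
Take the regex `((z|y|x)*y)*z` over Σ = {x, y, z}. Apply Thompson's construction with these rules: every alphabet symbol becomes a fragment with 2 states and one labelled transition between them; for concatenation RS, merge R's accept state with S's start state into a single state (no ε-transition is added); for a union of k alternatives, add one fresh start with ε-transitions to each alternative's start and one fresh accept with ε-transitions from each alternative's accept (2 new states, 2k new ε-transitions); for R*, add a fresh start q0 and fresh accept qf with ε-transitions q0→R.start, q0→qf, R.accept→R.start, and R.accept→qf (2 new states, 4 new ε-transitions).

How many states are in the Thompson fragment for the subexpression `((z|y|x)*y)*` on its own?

Fragment for `((z|y|x)*y)*`:
Each of the 4 symbol leaves contributes a 2-state fragment.
  z|y|x — 8 states
  (z|y|x)* — 10 states
  (z|y|x)*y — 11 states
  ((z|y|x)*y)* — 13 states

13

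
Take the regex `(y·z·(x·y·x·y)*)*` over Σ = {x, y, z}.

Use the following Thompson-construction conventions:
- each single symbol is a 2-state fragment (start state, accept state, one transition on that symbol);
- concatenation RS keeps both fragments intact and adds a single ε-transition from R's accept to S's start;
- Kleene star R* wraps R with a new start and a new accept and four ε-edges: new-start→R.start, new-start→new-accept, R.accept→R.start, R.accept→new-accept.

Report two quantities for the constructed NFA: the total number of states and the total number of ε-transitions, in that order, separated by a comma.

Building bottom-up:
Each of the 6 symbol leaves contributes 2 states and 0 ε-transitions.
  x·y·x·y → 8 states, 3 ε-transitions
  (x·y·x·y)* → 10 states, 7 ε-transitions
  y·z·(x·y·x·y)* → 14 states, 9 ε-transitions
  (y·z·(x·y·x·y)*)* → 16 states, 13 ε-transitions

16, 13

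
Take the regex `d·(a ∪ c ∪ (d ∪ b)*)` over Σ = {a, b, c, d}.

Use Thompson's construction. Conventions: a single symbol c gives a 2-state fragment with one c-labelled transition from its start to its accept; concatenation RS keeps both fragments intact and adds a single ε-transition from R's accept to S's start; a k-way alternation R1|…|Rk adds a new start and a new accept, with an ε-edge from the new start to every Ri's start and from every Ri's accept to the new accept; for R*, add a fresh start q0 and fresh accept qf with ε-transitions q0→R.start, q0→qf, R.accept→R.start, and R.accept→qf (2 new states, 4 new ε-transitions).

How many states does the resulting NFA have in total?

Bottom-up over the parse tree:
Each of the 5 symbol leaves contributes a 2-state fragment.
  d ∪ b : 6 states
  (d ∪ b)* : 8 states
  a ∪ c ∪ (d ∪ b)* : 14 states
  d·(a ∪ c ∪ (d ∪ b)*) : 16 states

16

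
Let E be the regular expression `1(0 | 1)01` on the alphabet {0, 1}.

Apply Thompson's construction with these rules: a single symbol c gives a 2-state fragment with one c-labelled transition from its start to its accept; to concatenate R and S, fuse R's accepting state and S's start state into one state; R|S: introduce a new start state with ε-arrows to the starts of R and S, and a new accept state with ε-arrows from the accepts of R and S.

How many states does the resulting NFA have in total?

9

Building bottom-up:
Each of the 5 symbol leaves contributes a 2-state fragment.
  0 | 1 → 6 states
  1(0 | 1)01 → 9 states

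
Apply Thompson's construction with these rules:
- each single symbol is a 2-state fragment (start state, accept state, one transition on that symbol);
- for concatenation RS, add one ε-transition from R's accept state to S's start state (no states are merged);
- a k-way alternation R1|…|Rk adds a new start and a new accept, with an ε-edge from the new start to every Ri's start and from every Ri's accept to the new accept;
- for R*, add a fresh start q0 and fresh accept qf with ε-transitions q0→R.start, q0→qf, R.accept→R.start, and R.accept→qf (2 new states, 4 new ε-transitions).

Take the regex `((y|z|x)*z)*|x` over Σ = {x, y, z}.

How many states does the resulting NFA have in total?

Building bottom-up:
Each of the 5 symbol leaves contributes a 2-state fragment.
  y|z|x = 8 states
  (y|z|x)* = 10 states
  (y|z|x)*z = 12 states
  ((y|z|x)*z)* = 14 states
  ((y|z|x)*z)*|x = 18 states

18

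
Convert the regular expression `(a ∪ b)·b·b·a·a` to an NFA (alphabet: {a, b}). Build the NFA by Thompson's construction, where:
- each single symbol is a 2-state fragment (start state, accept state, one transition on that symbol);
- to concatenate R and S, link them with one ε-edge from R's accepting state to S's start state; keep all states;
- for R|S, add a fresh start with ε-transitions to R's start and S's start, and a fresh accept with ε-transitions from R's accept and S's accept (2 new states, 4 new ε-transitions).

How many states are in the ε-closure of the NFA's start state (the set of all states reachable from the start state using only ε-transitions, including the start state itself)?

Let C(F) = |ε-closure(F.start)| within fragment F, and note whether F accepts ε. Symbol fragments have C = 1 and do not accept ε. Then:
  a ∪ b — C = 1 + 1 + 1 = 3 (the new accept is not ε-reachable since no branch accepts ε)
  (a ∪ b)·b·b·a·a — same as the first factor's closure: C = 3

3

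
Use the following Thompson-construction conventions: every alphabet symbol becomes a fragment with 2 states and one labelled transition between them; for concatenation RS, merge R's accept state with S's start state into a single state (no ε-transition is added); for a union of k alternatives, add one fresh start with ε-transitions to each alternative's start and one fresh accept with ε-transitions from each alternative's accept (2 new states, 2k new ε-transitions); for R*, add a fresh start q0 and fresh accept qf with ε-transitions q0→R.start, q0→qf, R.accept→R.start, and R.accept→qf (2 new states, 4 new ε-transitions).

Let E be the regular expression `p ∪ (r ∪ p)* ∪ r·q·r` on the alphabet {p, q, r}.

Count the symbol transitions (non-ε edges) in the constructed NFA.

6

By structural recursion:
Each of the 6 symbol leaves contributes exactly 1 symbol transition.
  r ∪ p — 2 symbol transitions
  (r ∪ p)* — 2 symbol transitions
  r·q·r — 3 symbol transitions
  p ∪ (r ∪ p)* ∪ r·q·r — 6 symbol transitions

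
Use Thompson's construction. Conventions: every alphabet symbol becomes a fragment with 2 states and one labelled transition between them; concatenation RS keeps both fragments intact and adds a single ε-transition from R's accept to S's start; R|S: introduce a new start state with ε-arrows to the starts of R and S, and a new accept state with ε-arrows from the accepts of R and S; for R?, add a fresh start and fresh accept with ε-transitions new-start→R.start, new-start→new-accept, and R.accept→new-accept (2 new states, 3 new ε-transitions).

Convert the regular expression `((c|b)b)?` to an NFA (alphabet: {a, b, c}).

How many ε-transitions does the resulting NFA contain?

8

Per subexpression:
Each of the 3 symbol leaves contributes 0 ε-transitions.
  c|b → 4 ε-transitions
  (c|b)b → 5 ε-transitions
  ((c|b)b)? → 8 ε-transitions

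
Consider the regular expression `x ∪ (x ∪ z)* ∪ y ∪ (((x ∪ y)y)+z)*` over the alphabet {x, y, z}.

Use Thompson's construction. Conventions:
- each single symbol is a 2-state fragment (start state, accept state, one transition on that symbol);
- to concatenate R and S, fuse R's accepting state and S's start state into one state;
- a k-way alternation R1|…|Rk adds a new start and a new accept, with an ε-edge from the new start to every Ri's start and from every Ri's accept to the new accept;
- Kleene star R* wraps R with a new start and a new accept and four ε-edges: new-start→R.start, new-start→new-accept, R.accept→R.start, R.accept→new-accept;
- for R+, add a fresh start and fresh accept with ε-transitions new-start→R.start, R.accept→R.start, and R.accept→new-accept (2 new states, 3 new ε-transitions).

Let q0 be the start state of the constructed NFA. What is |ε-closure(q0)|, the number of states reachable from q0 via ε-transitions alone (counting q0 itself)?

15

Let C(F) = |ε-closure(F.start)| within fragment F, and note whether F accepts ε. Symbol fragments have C = 1 and do not accept ε. Then:
  x ∪ z — C = 1 + 1 + 1 = 3 (the new accept is not ε-reachable since no branch accepts ε)
  (x ∪ z)* — C = 1 (new start) + 3 (body) + 1 (new accept) = 5
  x ∪ y — new start ε-reaches every alternative's start; none of them accept ε, so the new accept is not reached: C = 1 + 1 + 1 = 3
  (x ∪ y)y — C equals the left operand's closure size = 3 (its accept is not ε-reachable, so the closure stops there)
  ((x ∪ y)y)+ — new start ε-reaches only the body's start; the new accept needs a symbol first: C = 1 + 3 = 4
  ((x ∪ y)y)+z — same as the first factor's closure: C = 4
  (((x ∪ y)y)+z)* — C = 1 (new start) + 4 (body) + 1 (new accept) = 6
  x ∪ (x ∪ z)* ∪ y ∪ (((x ∪ y)y)+z)* — new start ε-reaches every alternative's start; at least one alternative accepts ε, so the union's new accept is reached too: C = 1 + 1 + 5 + 1 + 6 + 1 = 15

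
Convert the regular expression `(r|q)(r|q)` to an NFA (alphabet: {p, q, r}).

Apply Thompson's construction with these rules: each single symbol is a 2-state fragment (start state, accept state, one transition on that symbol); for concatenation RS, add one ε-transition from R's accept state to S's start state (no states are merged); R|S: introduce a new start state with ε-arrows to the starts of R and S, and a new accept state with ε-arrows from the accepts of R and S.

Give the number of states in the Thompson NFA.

12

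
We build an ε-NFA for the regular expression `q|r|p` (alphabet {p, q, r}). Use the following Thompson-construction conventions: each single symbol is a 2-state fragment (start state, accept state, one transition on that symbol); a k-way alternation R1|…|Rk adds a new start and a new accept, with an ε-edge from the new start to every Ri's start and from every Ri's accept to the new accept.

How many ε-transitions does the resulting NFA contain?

Bottom-up over the parse tree:
Each of the 3 symbol leaves contributes 0 ε-transitions.
  q|r|p — 6 ε-transitions

6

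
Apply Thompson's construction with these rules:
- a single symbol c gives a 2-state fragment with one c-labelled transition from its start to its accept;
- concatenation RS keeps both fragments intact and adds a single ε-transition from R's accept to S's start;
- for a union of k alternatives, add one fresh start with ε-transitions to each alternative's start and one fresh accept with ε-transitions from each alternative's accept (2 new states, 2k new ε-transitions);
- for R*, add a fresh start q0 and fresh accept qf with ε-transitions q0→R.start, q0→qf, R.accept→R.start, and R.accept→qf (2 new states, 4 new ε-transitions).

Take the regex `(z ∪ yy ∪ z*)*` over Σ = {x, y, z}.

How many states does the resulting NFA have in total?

Bottom-up over the parse tree:
Each of the 4 symbol leaves contributes a 2-state fragment.
  yy = 4 states
  z* = 4 states
  z ∪ yy ∪ z* = 12 states
  (z ∪ yy ∪ z*)* = 14 states

14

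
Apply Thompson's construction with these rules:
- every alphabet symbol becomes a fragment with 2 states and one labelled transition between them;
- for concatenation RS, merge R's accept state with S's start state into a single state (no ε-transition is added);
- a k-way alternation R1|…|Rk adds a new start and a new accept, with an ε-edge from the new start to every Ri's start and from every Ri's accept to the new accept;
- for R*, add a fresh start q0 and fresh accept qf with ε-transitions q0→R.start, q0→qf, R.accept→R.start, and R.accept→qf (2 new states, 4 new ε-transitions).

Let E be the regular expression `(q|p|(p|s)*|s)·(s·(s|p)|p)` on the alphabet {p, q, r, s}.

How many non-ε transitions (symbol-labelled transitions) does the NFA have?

Building bottom-up:
Each of the 9 symbol leaves contributes exactly 1 symbol transition.
  p|s : 2 symbol transitions
  (p|s)* : 2 symbol transitions
  q|p|(p|s)*|s : 5 symbol transitions
  s|p : 2 symbol transitions
  s·(s|p) : 3 symbol transitions
  s·(s|p)|p : 4 symbol transitions
  (q|p|(p|s)*|s)·(s·(s|p)|p) : 9 symbol transitions

9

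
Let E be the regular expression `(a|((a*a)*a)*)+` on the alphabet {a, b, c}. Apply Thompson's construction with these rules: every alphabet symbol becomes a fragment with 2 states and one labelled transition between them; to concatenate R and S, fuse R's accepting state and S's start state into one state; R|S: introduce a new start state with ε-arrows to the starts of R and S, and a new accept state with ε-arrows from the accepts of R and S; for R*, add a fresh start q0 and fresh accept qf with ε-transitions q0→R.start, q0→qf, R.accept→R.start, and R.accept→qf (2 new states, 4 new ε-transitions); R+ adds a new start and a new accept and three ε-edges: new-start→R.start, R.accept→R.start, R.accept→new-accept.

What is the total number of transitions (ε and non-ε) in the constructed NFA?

23

Per subexpression:
Each of the 4 symbol leaves contributes 1 transition (1 symbol, 0 ε).
  a* — 5 transitions (1 symbol, 4 ε)
  a*a — 6 transitions (2 symbol, 4 ε)
  (a*a)* — 10 transitions (2 symbol, 8 ε)
  (a*a)*a — 11 transitions (3 symbol, 8 ε)
  ((a*a)*a)* — 15 transitions (3 symbol, 12 ε)
  a|((a*a)*a)* — 20 transitions (4 symbol, 16 ε)
  (a|((a*a)*a)*)+ — 23 transitions (4 symbol, 19 ε)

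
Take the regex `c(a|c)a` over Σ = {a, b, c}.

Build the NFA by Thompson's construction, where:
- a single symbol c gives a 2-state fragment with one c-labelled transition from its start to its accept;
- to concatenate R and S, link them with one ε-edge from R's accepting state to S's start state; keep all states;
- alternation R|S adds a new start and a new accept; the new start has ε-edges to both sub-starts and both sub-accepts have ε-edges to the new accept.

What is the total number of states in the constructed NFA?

10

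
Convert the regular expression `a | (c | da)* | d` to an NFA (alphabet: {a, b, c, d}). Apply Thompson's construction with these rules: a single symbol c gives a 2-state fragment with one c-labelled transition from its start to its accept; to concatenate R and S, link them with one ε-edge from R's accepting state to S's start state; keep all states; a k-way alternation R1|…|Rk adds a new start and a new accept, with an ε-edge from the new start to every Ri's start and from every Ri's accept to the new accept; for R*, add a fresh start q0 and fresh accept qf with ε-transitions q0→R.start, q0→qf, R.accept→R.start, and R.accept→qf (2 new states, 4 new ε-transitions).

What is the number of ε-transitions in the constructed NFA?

Building bottom-up:
Each of the 5 symbol leaves contributes 0 ε-transitions.
  da → 1 ε-transition
  c | da → 5 ε-transitions
  (c | da)* → 9 ε-transitions
  a | (c | da)* | d → 15 ε-transitions

15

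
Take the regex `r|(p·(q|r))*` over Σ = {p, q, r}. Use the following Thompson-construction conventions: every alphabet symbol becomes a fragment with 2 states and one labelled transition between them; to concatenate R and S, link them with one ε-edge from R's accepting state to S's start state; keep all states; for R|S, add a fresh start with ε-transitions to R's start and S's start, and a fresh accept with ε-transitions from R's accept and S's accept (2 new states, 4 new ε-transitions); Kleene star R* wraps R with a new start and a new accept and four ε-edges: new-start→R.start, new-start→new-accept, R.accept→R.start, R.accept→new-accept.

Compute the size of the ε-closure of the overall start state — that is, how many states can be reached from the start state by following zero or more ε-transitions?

6

Compute the ε-closure size of each fragment's start state recursively; a symbol fragment's start has no outgoing ε-edge, so its closure is just itself (size 1).
  q|r — new start ε-reaches every alternative's start; none of them accept ε, so the new accept is not reached: |ε-closure| = 1 + 1 + 1 = 3
  p·(q|r) — |ε-closure| equals the left operand's closure size = 1 (its accept is not ε-reachable, so the closure stops there)
  (p·(q|r))* — the star's fresh start ε-reaches both the body's start and the fresh accept: |ε-closure| = 2 + 1 = 3
  r|(p·(q|r))* — new start ε-reaches every alternative's start; at least one alternative accepts ε, so the union's new accept is reached too: |ε-closure| = 1 + 1 + 3 + 1 = 6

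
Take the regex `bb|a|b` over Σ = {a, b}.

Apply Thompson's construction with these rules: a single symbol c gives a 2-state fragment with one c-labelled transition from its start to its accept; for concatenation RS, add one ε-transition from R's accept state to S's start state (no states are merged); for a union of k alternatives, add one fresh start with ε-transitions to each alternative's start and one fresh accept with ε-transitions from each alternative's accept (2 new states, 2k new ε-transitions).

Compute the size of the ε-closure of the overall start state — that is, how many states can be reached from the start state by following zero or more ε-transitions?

4

Let C(F) = |ε-closure(F.start)| within fragment F, and note whether F accepts ε. Symbol fragments have C = 1 and do not accept ε. Then:
  bb → |closure| equals the left operand's closure size = 1 (its accept is not ε-reachable, so the closure stops there)
  bb|a|b → |closure| = 1 + 1 + 1 + 1 = 4 (the new accept is not ε-reachable since no branch accepts ε)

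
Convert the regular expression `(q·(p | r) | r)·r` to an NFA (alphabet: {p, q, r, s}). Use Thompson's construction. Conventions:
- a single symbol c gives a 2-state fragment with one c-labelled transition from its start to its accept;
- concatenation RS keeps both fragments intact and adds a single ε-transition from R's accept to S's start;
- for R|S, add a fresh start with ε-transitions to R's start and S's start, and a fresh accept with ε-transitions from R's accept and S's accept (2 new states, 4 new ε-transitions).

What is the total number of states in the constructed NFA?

14

Per subexpression:
Each of the 5 symbol leaves contributes a 2-state fragment.
  p | r : 6 states
  q·(p | r) : 8 states
  q·(p | r) | r : 12 states
  (q·(p | r) | r)·r : 14 states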